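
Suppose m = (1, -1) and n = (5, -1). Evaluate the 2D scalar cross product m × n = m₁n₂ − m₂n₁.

4

1·(-1) - (-1)·5 = -1 - (-5) = 4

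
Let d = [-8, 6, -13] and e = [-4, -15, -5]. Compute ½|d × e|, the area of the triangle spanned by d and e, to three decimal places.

i: 6·(-5) - (-13)·(-15) = -30 - 195 = -225
j: (-13)·(-4) - (-8)·(-5) = 52 - 40 = 12
k: (-8)·(-15) - 6·(-4) = 120 - (-24) = 144
d × e = (-225, 12, 144)
|d × e| = √((-225)² + 12² + 144²) = √71505 ≈ 267.4042
area = ½ · 267.4042 ≈ 133.702

133.702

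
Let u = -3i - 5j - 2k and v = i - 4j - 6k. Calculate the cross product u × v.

(22, -20, 17)

i: (-5)·(-6) - (-2)·(-4) = 30 - 8 = 22
j: (-2)·1 - (-3)·(-6) = -2 - 18 = -20
k: (-3)·(-4) - (-5)·1 = 12 - (-5) = 17
u × v = (22, -20, 17)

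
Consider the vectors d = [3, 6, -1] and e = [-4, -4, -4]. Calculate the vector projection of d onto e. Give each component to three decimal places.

d · e = 3·(-4) + 6·(-4) + (-1)·(-4) = -12 - 24 + 4 = -32
|e|² = 16 + 16 + 16 = 48
proj_e d = (-32/48) · (-4, -4, -4) ≈ (2.667, 2.667, 2.667)

(2.667, 2.667, 2.667)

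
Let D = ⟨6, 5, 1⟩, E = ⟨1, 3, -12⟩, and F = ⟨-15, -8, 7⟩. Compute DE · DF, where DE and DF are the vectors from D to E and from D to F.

53

DE = E − D = (-5, -2, -13)
DF = F − D = (-21, -13, 6)
DE · DF = (-5)·(-21) + (-2)·(-13) + (-13)·6 = 105 + 26 - 78 = 53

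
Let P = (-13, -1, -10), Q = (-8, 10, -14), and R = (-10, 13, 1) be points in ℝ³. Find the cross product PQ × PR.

PQ = (5, 11, -4)
PR = (3, 14, 11)
i: 11·11 - (-4)·14 = 121 - (-56) = 177
j: (-4)·3 - 5·11 = -12 - 55 = -67
k: 5·14 - 11·3 = 70 - 33 = 37
PQ × PR = (177, -67, 37)

(177, -67, 37)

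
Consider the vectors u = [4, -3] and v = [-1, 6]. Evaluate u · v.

-22

u · v = 4·(-1) + (-3)·6 = -4 - 18 = -22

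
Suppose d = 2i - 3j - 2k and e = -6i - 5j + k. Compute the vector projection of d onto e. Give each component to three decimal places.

(-0.097, -0.081, 0.016)

d · e = 2·(-6) + (-3)·(-5) + (-2)·1 = -12 + 15 - 2 = 1
|e|² = 36 + 25 + 1 = 62
proj_e d = (1/62) · (-6, -5, 1) ≈ (-0.097, -0.081, 0.016)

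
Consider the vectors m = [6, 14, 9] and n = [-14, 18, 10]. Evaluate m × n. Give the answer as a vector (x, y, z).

i: 14·10 - 9·18 = 140 - 162 = -22
j: 9·(-14) - 6·10 = -126 - 60 = -186
k: 6·18 - 14·(-14) = 108 - (-196) = 304
m × n = (-22, -186, 304)

(-22, -186, 304)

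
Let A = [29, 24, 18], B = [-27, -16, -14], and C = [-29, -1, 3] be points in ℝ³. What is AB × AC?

(-200, 1016, -920)

AB = (-56, -40, -32)
AC = (-58, -25, -15)
i: (-40)·(-15) - (-32)·(-25) = 600 - 800 = -200
j: (-32)·(-58) - (-56)·(-15) = 1856 - 840 = 1016
k: (-56)·(-25) - (-40)·(-58) = 1400 - 2320 = -920
AB × AC = (-200, 1016, -920)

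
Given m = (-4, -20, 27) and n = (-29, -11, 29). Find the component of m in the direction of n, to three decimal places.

m · n = (-4)·(-29) + (-20)·(-11) + 27·29 = 116 + 220 + 783 = 1119
|n| = √(841 + 121 + 841) = √1803 ≈ 42.4617
comp_n m = 1119 / √1803 ≈ 26.353

26.353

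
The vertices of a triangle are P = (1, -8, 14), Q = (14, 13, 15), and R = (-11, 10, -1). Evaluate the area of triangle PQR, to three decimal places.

PQ = (13, 21, 1),  PR = (-12, 18, -15)
i: 21·(-15) - 1·18 = -315 - 18 = -333
j: 1·(-12) - 13·(-15) = -12 - (-195) = 183
k: 13·18 - 21·(-12) = 234 - (-252) = 486
PQ × PR = (-333, 183, 486)
|PQ × PR| = √380574 ≈ 616.9068
area = ½ · 616.9068 ≈ 308.453

308.453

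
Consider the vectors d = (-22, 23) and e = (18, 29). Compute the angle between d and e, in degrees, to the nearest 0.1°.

d · e = (-22)·18 + 23·29 = -396 + 667 = 271
|d|² = 484 + 529 = 1013,  |d| = √1013 ≈ 31.827661
|e|² = 324 + 841 = 1165,  |e| = √1165 ≈ 34.132096
cos θ = 271 / (31.827661 · 34.132096) ≈ 0.24946
θ = arccos(0.24946) ≈ 75.6°

75.6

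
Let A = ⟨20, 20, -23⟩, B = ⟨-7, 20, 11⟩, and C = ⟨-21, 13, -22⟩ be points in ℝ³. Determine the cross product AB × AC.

AB = (-27, 0, 34)
AC = (-41, -7, 1)
i: 0·1 - 34·(-7) = 0 - (-238) = 238
j: 34·(-41) - (-27)·1 = -1394 - (-27) = -1367
k: (-27)·(-7) - 0·(-41) = 189 - 0 = 189
AB × AC = (238, -1367, 189)

(238, -1367, 189)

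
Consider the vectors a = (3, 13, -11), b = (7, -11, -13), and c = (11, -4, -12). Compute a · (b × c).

b × c:
i: (-11)·(-12) - (-13)·(-4) = 132 - 52 = 80
j: (-13)·11 - 7·(-12) = -143 - (-84) = -59
k: 7·(-4) - (-11)·11 = -28 - (-121) = 93
b × c = (80, -59, 93)
a · (b × c) = 3·80 + 13·(-59) + (-11)·93 = 240 - 767 - 1023 = -1550

-1550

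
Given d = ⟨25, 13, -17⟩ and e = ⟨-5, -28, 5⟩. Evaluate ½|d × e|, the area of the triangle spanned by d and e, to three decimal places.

378.730

i: 13·5 - (-17)·(-28) = 65 - 476 = -411
j: (-17)·(-5) - 25·5 = 85 - 125 = -40
k: 25·(-28) - 13·(-5) = -700 - (-65) = -635
d × e = (-411, -40, -635)
|d × e| = √((-411)² + (-40)² + (-635)²) = √573746 ≈ 757.4602
area = ½ · 757.4602 ≈ 378.730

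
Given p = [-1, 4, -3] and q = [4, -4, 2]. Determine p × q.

i: 4·2 - (-3)·(-4) = 8 - 12 = -4
j: (-3)·4 - (-1)·2 = -12 - (-2) = -10
k: (-1)·(-4) - 4·4 = 4 - 16 = -12
p × q = (-4, -10, -12)

(-4, -10, -12)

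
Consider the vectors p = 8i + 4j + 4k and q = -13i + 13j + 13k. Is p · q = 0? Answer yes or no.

yes

p · q = 8·(-13) + 4·13 + 4·13 = -104 + 52 + 52 = 0
Zero, so the vectors are orthogonal.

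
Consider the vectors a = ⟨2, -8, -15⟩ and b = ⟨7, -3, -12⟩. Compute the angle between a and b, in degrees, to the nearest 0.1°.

26.4

a · b = 2·7 + (-8)·(-3) + (-15)·(-12) = 14 + 24 + 180 = 218
|a|² = 4 + 64 + 225 = 293,  |a| = √293 ≈ 17.117243
|b|² = 49 + 9 + 144 = 202,  |b| = √202 ≈ 14.212670
cos θ = 218 / (17.117243 · 14.212670) ≈ 0.89608
θ = arccos(0.89608) ≈ 26.4°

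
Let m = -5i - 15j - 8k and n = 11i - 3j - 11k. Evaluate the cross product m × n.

i: (-15)·(-11) - (-8)·(-3) = 165 - 24 = 141
j: (-8)·11 - (-5)·(-11) = -88 - 55 = -143
k: (-5)·(-3) - (-15)·11 = 15 - (-165) = 180
m × n = (141, -143, 180)

(141, -143, 180)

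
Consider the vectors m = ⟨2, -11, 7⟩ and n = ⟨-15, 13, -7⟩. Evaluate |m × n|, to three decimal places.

166.727

i: (-11)·(-7) - 7·13 = 77 - 91 = -14
j: 7·(-15) - 2·(-7) = -105 - (-14) = -91
k: 2·13 - (-11)·(-15) = 26 - 165 = -139
m × n = (-14, -91, -139)
|m × n| = √((-14)² + (-91)² + (-139)²) = √27798 ≈ 166.7273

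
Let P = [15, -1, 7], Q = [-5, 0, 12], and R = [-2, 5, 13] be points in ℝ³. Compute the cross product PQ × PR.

(-24, 35, -103)

PQ = (-20, 1, 5)
PR = (-17, 6, 6)
i: 1·6 - 5·6 = 6 - 30 = -24
j: 5·(-17) - (-20)·6 = -85 - (-120) = 35
k: (-20)·6 - 1·(-17) = -120 - (-17) = -103
PQ × PR = (-24, 35, -103)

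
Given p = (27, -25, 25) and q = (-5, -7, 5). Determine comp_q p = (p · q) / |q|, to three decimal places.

16.583

p · q = 27·(-5) + (-25)·(-7) + 25·5 = -135 + 175 + 125 = 165
|q| = √(25 + 49 + 25) = √99 ≈ 9.9499
comp_q p = 165 / √99 ≈ 16.583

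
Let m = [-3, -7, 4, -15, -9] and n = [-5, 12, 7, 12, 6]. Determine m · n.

m · n = (-3)·(-5) + (-7)·12 + 4·7 + (-15)·12 + (-9)·6 = 15 - 84 + 28 - 180 - 54 = -275

-275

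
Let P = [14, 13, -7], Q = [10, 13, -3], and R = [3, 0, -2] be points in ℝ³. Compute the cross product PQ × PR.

(52, -24, 52)

PQ = (-4, 0, 4)
PR = (-11, -13, 5)
i: 0·5 - 4·(-13) = 0 - (-52) = 52
j: 4·(-11) - (-4)·5 = -44 - (-20) = -24
k: (-4)·(-13) - 0·(-11) = 52 - 0 = 52
PQ × PR = (52, -24, 52)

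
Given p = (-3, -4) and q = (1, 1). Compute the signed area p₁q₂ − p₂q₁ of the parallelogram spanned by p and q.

1

(-3)·1 - (-4)·1 = -3 - (-4) = 1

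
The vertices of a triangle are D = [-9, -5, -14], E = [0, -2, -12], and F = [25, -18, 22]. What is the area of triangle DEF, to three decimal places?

DE = (9, 3, 2),  DF = (34, -13, 36)
i: 3·36 - 2·(-13) = 108 - (-26) = 134
j: 2·34 - 9·36 = 68 - 324 = -256
k: 9·(-13) - 3·34 = -117 - 102 = -219
DE × DF = (134, -256, -219)
|DE × DF| = √131453 ≈ 362.5645
area = ½ · 362.5645 ≈ 181.282

181.282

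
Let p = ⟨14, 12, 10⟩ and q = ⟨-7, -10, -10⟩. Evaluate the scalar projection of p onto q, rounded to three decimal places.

p · q = 14·(-7) + 12·(-10) + 10·(-10) = -98 - 120 - 100 = -318
|q| = √(49 + 100 + 100) = √249 ≈ 15.7797
comp_q p = -318 / √249 ≈ -20.152

-20.152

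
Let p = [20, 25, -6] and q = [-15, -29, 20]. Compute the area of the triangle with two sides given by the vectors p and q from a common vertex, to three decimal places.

247.185

i: 25·20 - (-6)·(-29) = 500 - 174 = 326
j: (-6)·(-15) - 20·20 = 90 - 400 = -310
k: 20·(-29) - 25·(-15) = -580 - (-375) = -205
p × q = (326, -310, -205)
|p × q| = √(326² + (-310)² + (-205)²) = √244401 ≈ 494.3693
area = ½ · 494.3693 ≈ 247.185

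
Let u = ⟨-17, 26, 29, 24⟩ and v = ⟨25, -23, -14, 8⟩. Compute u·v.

-1237

u · v = (-17)·25 + 26·(-23) + 29·(-14) + 24·8 = -425 - 598 - 406 + 192 = -1237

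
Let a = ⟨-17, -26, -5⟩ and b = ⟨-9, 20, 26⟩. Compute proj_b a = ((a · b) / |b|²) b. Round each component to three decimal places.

a · b = (-17)·(-9) + (-26)·20 + (-5)·26 = 153 - 520 - 130 = -497
|b|² = 81 + 400 + 676 = 1157
proj_b a = (-497/1157) · (-9, 20, 26) ≈ (3.866, -8.591, -11.169)

(3.866, -8.591, -11.169)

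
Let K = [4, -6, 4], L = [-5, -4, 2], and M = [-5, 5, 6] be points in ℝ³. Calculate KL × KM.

(26, 36, -81)

KL = (-9, 2, -2)
KM = (-9, 11, 2)
i: 2·2 - (-2)·11 = 4 - (-22) = 26
j: (-2)·(-9) - (-9)·2 = 18 - (-18) = 36
k: (-9)·11 - 2·(-9) = -99 - (-18) = -81
KL × KM = (26, 36, -81)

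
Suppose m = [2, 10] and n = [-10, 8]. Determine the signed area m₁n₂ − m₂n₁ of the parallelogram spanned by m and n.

2·8 - 10·(-10) = 16 - (-100) = 116

116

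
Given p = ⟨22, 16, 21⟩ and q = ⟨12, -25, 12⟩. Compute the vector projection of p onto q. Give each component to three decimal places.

(1.525, -3.176, 1.525)

p · q = 22·12 + 16·(-25) + 21·12 = 264 - 400 + 252 = 116
|q|² = 144 + 625 + 144 = 913
proj_q p = (116/913) · (12, -25, 12) ≈ (1.525, -3.176, 1.525)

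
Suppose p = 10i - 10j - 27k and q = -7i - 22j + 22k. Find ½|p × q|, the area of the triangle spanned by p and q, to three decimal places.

432.336

i: (-10)·22 - (-27)·(-22) = -220 - 594 = -814
j: (-27)·(-7) - 10·22 = 189 - 220 = -31
k: 10·(-22) - (-10)·(-7) = -220 - 70 = -290
p × q = (-814, -31, -290)
|p × q| = √((-814)² + (-31)² + (-290)²) = √747657 ≈ 864.6716
area = ½ · 864.6716 ≈ 432.336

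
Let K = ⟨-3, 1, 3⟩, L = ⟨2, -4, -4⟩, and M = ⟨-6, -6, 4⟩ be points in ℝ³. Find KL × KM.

KL = (5, -5, -7)
KM = (-3, -7, 1)
i: (-5)·1 - (-7)·(-7) = -5 - 49 = -54
j: (-7)·(-3) - 5·1 = 21 - 5 = 16
k: 5·(-7) - (-5)·(-3) = -35 - 15 = -50
KL × KM = (-54, 16, -50)

(-54, 16, -50)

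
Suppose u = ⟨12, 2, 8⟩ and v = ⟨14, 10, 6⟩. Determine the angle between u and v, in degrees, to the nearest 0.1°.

u · v = 12·14 + 2·10 + 8·6 = 168 + 20 + 48 = 236
|u|² = 144 + 4 + 64 = 212,  |u| = √212 ≈ 14.560220
|v|² = 196 + 100 + 36 = 332,  |v| = √332 ≈ 18.220867
cos θ = 236 / (14.560220 · 18.220867) ≈ 0.88956
θ = arccos(0.88956) ≈ 27.2°

27.2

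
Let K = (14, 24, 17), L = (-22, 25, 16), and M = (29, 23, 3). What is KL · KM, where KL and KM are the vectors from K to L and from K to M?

-527

KL = L − K = (-36, 1, -1)
KM = M − K = (15, -1, -14)
KL · KM = (-36)·15 + 1·(-1) + (-1)·(-14) = -540 - 1 + 14 = -527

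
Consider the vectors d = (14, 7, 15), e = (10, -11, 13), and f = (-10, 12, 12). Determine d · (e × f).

-5632

e × f:
i: (-11)·12 - 13·12 = -132 - 156 = -288
j: 13·(-10) - 10·12 = -130 - 120 = -250
k: 10·12 - (-11)·(-10) = 120 - 110 = 10
e × f = (-288, -250, 10)
d · (e × f) = 14·(-288) + 7·(-250) + 15·10 = -4032 - 1750 + 150 = -5632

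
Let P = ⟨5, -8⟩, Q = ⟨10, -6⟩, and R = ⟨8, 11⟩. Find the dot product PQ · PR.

53

PQ = Q − P = (5, 2)
PR = R − P = (3, 19)
PQ · PR = 5·3 + 2·19 = 15 + 38 = 53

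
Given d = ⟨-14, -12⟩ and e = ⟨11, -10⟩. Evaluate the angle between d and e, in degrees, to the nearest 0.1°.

d · e = (-14)·11 + (-12)·(-10) = -154 + 120 = -34
|d|² = 196 + 144 = 340,  |d| = √340 ≈ 18.439089
|e|² = 121 + 100 = 221,  |e| = √221 ≈ 14.866069
cos θ = -34 / (18.439089 · 14.866069) ≈ -0.12403
θ = arccos(-0.12403) ≈ 97.1°

97.1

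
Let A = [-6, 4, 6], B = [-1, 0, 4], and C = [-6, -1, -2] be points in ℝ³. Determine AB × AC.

(22, 40, -25)

AB = (5, -4, -2)
AC = (0, -5, -8)
i: (-4)·(-8) - (-2)·(-5) = 32 - 10 = 22
j: (-2)·0 - 5·(-8) = 0 - (-40) = 40
k: 5·(-5) - (-4)·0 = -25 - 0 = -25
AB × AC = (22, 40, -25)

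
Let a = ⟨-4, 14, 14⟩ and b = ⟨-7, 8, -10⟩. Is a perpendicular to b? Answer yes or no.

yes

a · b = (-4)·(-7) + 14·8 + 14·(-10) = 28 + 112 - 140 = 0
Zero, so the vectors are orthogonal.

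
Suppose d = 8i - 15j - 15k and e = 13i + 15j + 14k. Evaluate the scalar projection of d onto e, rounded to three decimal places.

d · e = 8·13 + (-15)·15 + (-15)·14 = 104 - 225 - 210 = -331
|e| = √(169 + 225 + 196) = √590 ≈ 24.2899
comp_e d = -331 / √590 ≈ -13.627

-13.627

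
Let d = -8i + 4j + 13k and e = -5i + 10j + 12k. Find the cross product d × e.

(-82, 31, -60)

i: 4·12 - 13·10 = 48 - 130 = -82
j: 13·(-5) - (-8)·12 = -65 - (-96) = 31
k: (-8)·10 - 4·(-5) = -80 - (-20) = -60
d × e = (-82, 31, -60)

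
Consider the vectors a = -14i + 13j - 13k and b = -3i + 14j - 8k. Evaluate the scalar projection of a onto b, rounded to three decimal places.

19.999

a · b = (-14)·(-3) + 13·14 + (-13)·(-8) = 42 + 182 + 104 = 328
|b| = √(9 + 196 + 64) = √269 ≈ 16.4012
comp_b a = 328 / √269 ≈ 19.999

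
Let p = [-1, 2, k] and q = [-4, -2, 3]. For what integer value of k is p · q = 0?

p · q = (-1)·(-4) + 2·(-2) + k·3 = 0 + 3k
Set equal to 0: 3k = 0, so k = 0.

0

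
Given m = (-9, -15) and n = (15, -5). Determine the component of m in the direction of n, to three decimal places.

-3.795

m · n = (-9)·15 + (-15)·(-5) = -135 + 75 = -60
|n| = √(225 + 25) = √250 ≈ 15.8114
comp_n m = -60 / √250 ≈ -3.795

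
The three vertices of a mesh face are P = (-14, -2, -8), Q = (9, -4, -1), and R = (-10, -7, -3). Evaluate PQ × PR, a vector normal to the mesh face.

(25, -87, -107)

PQ = (23, -2, 7)
PR = (4, -5, 5)
i: (-2)·5 - 7·(-5) = -10 - (-35) = 25
j: 7·4 - 23·5 = 28 - 115 = -87
k: 23·(-5) - (-2)·4 = -115 - (-8) = -107
PQ × PR = (25, -87, -107)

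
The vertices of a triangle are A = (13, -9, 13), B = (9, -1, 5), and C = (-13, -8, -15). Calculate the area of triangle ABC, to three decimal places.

156.115

AB = (-4, 8, -8),  AC = (-26, 1, -28)
i: 8·(-28) - (-8)·1 = -224 - (-8) = -216
j: (-8)·(-26) - (-4)·(-28) = 208 - 112 = 96
k: (-4)·1 - 8·(-26) = -4 - (-208) = 204
AB × AC = (-216, 96, 204)
|AB × AC| = √97488 ≈ 312.2307
area = ½ · 312.2307 ≈ 156.115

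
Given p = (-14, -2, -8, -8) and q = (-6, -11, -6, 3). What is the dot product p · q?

130

p · q = (-14)·(-6) + (-2)·(-11) + (-8)·(-6) + (-8)·3 = 84 + 22 + 48 - 24 = 130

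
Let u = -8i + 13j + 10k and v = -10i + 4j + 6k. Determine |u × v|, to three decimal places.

i: 13·6 - 10·4 = 78 - 40 = 38
j: 10·(-10) - (-8)·6 = -100 - (-48) = -52
k: (-8)·4 - 13·(-10) = -32 - (-130) = 98
u × v = (38, -52, 98)
|u × v| = √(38² + (-52)² + 98²) = √13752 ≈ 117.2689

117.269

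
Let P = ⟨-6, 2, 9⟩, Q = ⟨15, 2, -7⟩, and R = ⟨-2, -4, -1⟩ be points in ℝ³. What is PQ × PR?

(-96, 146, -126)

PQ = (21, 0, -16)
PR = (4, -6, -10)
i: 0·(-10) - (-16)·(-6) = 0 - 96 = -96
j: (-16)·4 - 21·(-10) = -64 - (-210) = 146
k: 21·(-6) - 0·4 = -126 - 0 = -126
PQ × PR = (-96, 146, -126)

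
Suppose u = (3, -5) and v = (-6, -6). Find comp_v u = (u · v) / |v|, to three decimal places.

1.414

u · v = 3·(-6) + (-5)·(-6) = -18 + 30 = 12
|v| = √(36 + 36) = √72 ≈ 8.4853
comp_v u = 12 / √72 ≈ 1.414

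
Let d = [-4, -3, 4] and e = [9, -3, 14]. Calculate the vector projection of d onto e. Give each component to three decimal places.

(0.913, -0.304, 1.420)

d · e = (-4)·9 + (-3)·(-3) + 4·14 = -36 + 9 + 56 = 29
|e|² = 81 + 9 + 196 = 286
proj_e d = (29/286) · (9, -3, 14) ≈ (0.913, -0.304, 1.420)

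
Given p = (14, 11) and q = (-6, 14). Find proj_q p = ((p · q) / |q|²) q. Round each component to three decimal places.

(-1.810, 4.224)

p · q = 14·(-6) + 11·14 = -84 + 154 = 70
|q|² = 36 + 196 = 232
proj_q p = (70/232) · (-6, 14) ≈ (-1.810, 4.224)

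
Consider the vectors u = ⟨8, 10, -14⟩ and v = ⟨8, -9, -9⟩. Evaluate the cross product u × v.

i: 10·(-9) - (-14)·(-9) = -90 - 126 = -216
j: (-14)·8 - 8·(-9) = -112 - (-72) = -40
k: 8·(-9) - 10·8 = -72 - 80 = -152
u × v = (-216, -40, -152)

(-216, -40, -152)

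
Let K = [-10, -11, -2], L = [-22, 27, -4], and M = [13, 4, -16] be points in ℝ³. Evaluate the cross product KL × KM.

(-502, -214, -1054)

KL = (-12, 38, -2)
KM = (23, 15, -14)
i: 38·(-14) - (-2)·15 = -532 - (-30) = -502
j: (-2)·23 - (-12)·(-14) = -46 - 168 = -214
k: (-12)·15 - 38·23 = -180 - 874 = -1054
KL × KM = (-502, -214, -1054)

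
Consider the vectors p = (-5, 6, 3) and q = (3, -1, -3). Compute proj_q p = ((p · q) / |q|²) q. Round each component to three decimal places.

(-4.737, 1.579, 4.737)

p · q = (-5)·3 + 6·(-1) + 3·(-3) = -15 - 6 - 9 = -30
|q|² = 9 + 1 + 9 = 19
proj_q p = (-30/19) · (3, -1, -3) ≈ (-4.737, 1.579, 4.737)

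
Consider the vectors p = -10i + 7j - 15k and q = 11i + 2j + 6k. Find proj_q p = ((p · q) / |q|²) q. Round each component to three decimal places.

p · q = (-10)·11 + 7·2 + (-15)·6 = -110 + 14 - 90 = -186
|q|² = 121 + 4 + 36 = 161
proj_q p = (-186/161) · (11, 2, 6) ≈ (-12.708, -2.311, -6.932)

(-12.708, -2.311, -6.932)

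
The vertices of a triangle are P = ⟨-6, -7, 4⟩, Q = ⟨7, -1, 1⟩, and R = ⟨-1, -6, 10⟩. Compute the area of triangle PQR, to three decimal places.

PQ = (13, 6, -3),  PR = (5, 1, 6)
i: 6·6 - (-3)·1 = 36 - (-3) = 39
j: (-3)·5 - 13·6 = -15 - 78 = -93
k: 13·1 - 6·5 = 13 - 30 = -17
PQ × PR = (39, -93, -17)
|PQ × PR| = √10459 ≈ 102.2693
area = ½ · 102.2693 ≈ 51.135

51.135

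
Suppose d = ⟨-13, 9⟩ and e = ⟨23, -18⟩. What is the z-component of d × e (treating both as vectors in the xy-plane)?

27

(-13)·(-18) - 9·23 = 234 - 207 = 27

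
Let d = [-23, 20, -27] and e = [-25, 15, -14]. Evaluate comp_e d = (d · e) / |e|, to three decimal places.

38.742

d · e = (-23)·(-25) + 20·15 + (-27)·(-14) = 575 + 300 + 378 = 1253
|e| = √(625 + 225 + 196) = √1046 ≈ 32.3419
comp_e d = 1253 / √1046 ≈ 38.742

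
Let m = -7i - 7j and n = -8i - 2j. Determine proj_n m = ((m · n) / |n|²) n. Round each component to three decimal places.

(-8.235, -2.059)

m · n = (-7)·(-8) + (-7)·(-2) = 56 + 14 = 70
|n|² = 64 + 4 = 68
proj_n m = (70/68) · (-8, -2) ≈ (-8.235, -2.059)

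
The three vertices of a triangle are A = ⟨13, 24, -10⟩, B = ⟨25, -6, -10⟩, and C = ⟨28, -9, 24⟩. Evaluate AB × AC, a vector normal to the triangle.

(-1020, -408, 54)

AB = (12, -30, 0)
AC = (15, -33, 34)
i: (-30)·34 - 0·(-33) = -1020 - 0 = -1020
j: 0·15 - 12·34 = 0 - 408 = -408
k: 12·(-33) - (-30)·15 = -396 - (-450) = 54
AB × AC = (-1020, -408, 54)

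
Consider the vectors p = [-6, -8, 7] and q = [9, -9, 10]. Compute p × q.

i: (-8)·10 - 7·(-9) = -80 - (-63) = -17
j: 7·9 - (-6)·10 = 63 - (-60) = 123
k: (-6)·(-9) - (-8)·9 = 54 - (-72) = 126
p × q = (-17, 123, 126)

(-17, 123, 126)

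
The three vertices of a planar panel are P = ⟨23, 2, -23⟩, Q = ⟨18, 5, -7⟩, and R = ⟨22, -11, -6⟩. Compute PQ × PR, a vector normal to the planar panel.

(259, 69, 68)

PQ = (-5, 3, 16)
PR = (-1, -13, 17)
i: 3·17 - 16·(-13) = 51 - (-208) = 259
j: 16·(-1) - (-5)·17 = -16 - (-85) = 69
k: (-5)·(-13) - 3·(-1) = 65 - (-3) = 68
PQ × PR = (259, 69, 68)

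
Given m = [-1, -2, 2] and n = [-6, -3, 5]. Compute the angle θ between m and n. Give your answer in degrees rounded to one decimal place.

28.8

m · n = (-1)·(-6) + (-2)·(-3) + 2·5 = 6 + 6 + 10 = 22
|m|² = 1 + 4 + 4 = 9,  |m| = √9 ≈ 3.000000
|n|² = 36 + 9 + 25 = 70,  |n| = √70 ≈ 8.366600
cos θ = 22 / (3.000000 · 8.366600) ≈ 0.87650
θ = arccos(0.87650) ≈ 28.8°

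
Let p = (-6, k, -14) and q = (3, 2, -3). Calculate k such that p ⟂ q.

p · q = (-6)·3 + k·2 + (-14)·(-3) = 24 + 2k
Set equal to 0: 2k = -24, so k = -12.

-12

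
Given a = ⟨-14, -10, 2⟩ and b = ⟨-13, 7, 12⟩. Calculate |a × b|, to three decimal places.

300.173

i: (-10)·12 - 2·7 = -120 - 14 = -134
j: 2·(-13) - (-14)·12 = -26 - (-168) = 142
k: (-14)·7 - (-10)·(-13) = -98 - 130 = -228
a × b = (-134, 142, -228)
|a × b| = √((-134)² + 142² + (-228)²) = √90104 ≈ 300.1733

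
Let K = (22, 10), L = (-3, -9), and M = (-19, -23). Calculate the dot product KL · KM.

1652

KL = L − K = (-25, -19)
KM = M − K = (-41, -33)
KL · KM = (-25)·(-41) + (-19)·(-33) = 1025 + 627 = 1652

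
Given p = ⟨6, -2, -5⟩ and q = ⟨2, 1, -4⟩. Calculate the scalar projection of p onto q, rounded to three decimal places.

p · q = 6·2 + (-2)·1 + (-5)·(-4) = 12 - 2 + 20 = 30
|q| = √(4 + 1 + 16) = √21 ≈ 4.5826
comp_q p = 30 / √21 ≈ 6.547

6.547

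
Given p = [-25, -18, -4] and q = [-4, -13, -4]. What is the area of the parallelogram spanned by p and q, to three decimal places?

267.329

i: (-18)·(-4) - (-4)·(-13) = 72 - 52 = 20
j: (-4)·(-4) - (-25)·(-4) = 16 - 100 = -84
k: (-25)·(-13) - (-18)·(-4) = 325 - 72 = 253
p × q = (20, -84, 253)
|p × q| = √(20² + (-84)² + 253²) = √71465 ≈ 267.3294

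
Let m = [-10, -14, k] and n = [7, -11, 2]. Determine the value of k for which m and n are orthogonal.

-42

m · n = (-10)·7 + (-14)·(-11) + k·2 = 84 + 2k
Set equal to 0: 2k = -84, so k = -42.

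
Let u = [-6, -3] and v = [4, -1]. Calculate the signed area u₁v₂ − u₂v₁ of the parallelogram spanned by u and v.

(-6)·(-1) - (-3)·4 = 6 - (-12) = 18

18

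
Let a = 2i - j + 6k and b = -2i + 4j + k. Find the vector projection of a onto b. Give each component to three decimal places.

(0.190, -0.381, -0.095)

a · b = 2·(-2) + (-1)·4 + 6·1 = -4 - 4 + 6 = -2
|b|² = 4 + 16 + 1 = 21
proj_b a = (-2/21) · (-2, 4, 1) ≈ (0.190, -0.381, -0.095)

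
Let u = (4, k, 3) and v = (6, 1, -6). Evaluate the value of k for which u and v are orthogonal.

-6

u · v = 4·6 + k·1 + 3·(-6) = 6 + 1k
Set equal to 0: 1k = -6, so k = -6.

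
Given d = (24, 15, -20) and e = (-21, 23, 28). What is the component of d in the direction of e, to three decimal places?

-17.168

d · e = 24·(-21) + 15·23 + (-20)·28 = -504 + 345 - 560 = -719
|e| = √(441 + 529 + 784) = √1754 ≈ 41.8808
comp_e d = -719 / √1754 ≈ -17.168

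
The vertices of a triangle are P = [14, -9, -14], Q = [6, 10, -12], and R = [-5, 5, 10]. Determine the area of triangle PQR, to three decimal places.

PQ = (-8, 19, 2),  PR = (-19, 14, 24)
i: 19·24 - 2·14 = 456 - 28 = 428
j: 2·(-19) - (-8)·24 = -38 - (-192) = 154
k: (-8)·14 - 19·(-19) = -112 - (-361) = 249
PQ × PR = (428, 154, 249)
|PQ × PR| = √268901 ≈ 518.5567
area = ½ · 518.5567 ≈ 259.278

259.278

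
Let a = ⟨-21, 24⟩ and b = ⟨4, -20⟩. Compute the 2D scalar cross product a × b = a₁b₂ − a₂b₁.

(-21)·(-20) - 24·4 = 420 - 96 = 324

324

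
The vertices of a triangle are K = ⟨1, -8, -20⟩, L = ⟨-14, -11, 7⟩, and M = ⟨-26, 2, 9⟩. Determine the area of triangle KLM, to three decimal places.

258.479

KL = (-15, -3, 27),  KM = (-27, 10, 29)
i: (-3)·29 - 27·10 = -87 - 270 = -357
j: 27·(-27) - (-15)·29 = -729 - (-435) = -294
k: (-15)·10 - (-3)·(-27) = -150 - 81 = -231
KL × KM = (-357, -294, -231)
|KL × KM| = √267246 ≈ 516.9584
area = ½ · 516.9584 ≈ 258.479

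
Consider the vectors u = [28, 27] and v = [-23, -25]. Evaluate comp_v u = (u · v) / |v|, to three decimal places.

-38.828

u · v = 28·(-23) + 27·(-25) = -644 - 675 = -1319
|v| = √(529 + 625) = √1154 ≈ 33.9706
comp_v u = -1319 / √1154 ≈ -38.828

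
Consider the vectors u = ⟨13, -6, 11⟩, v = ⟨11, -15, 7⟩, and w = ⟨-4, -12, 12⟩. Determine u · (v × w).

-2400

v × w:
i: (-15)·12 - 7·(-12) = -180 - (-84) = -96
j: 7·(-4) - 11·12 = -28 - 132 = -160
k: 11·(-12) - (-15)·(-4) = -132 - 60 = -192
v × w = (-96, -160, -192)
u · (v × w) = 13·(-96) + (-6)·(-160) + 11·(-192) = -1248 + 960 - 2112 = -2400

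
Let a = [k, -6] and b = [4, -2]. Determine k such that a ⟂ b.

-3

a · b = k·4 + (-6)·(-2) = 12 + 4k
Set equal to 0: 4k = -12, so k = -3.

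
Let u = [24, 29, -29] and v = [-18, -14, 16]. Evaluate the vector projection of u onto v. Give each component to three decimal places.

(30.201, 23.490, -26.845)

u · v = 24·(-18) + 29·(-14) + (-29)·16 = -432 - 406 - 464 = -1302
|v|² = 324 + 196 + 256 = 776
proj_v u = (-1302/776) · (-18, -14, 16) ≈ (30.201, 23.490, -26.845)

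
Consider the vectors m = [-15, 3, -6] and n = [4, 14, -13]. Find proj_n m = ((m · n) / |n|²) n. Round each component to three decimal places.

(0.630, 2.205, -2.047)

m · n = (-15)·4 + 3·14 + (-6)·(-13) = -60 + 42 + 78 = 60
|n|² = 16 + 196 + 169 = 381
proj_n m = (60/381) · (4, 14, -13) ≈ (0.630, 2.205, -2.047)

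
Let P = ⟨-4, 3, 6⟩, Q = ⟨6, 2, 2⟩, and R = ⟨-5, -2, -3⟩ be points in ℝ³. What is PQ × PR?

(-11, 94, -51)

PQ = (10, -1, -4)
PR = (-1, -5, -9)
i: (-1)·(-9) - (-4)·(-5) = 9 - 20 = -11
j: (-4)·(-1) - 10·(-9) = 4 - (-90) = 94
k: 10·(-5) - (-1)·(-1) = -50 - 1 = -51
PQ × PR = (-11, 94, -51)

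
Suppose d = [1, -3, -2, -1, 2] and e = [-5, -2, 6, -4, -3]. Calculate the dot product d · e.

-13

d · e = 1·(-5) + (-3)·(-2) + (-2)·6 + (-1)·(-4) + 2·(-3) = -5 + 6 - 12 + 4 - 6 = -13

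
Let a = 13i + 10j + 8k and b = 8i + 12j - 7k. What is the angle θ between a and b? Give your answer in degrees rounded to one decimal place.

55.0

a · b = 13·8 + 10·12 + 8·(-7) = 104 + 120 - 56 = 168
|a|² = 169 + 100 + 64 = 333,  |a| = √333 ≈ 18.248288
|b|² = 64 + 144 + 49 = 257,  |b| = √257 ≈ 16.031220
cos θ = 168 / (18.248288 · 16.031220) ≈ 0.57428
θ = arccos(0.57428) ≈ 55.0°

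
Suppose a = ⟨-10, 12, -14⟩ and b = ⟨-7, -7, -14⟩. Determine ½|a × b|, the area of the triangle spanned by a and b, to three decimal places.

155.110

i: 12·(-14) - (-14)·(-7) = -168 - 98 = -266
j: (-14)·(-7) - (-10)·(-14) = 98 - 140 = -42
k: (-10)·(-7) - 12·(-7) = 70 - (-84) = 154
a × b = (-266, -42, 154)
|a × b| = √((-266)² + (-42)² + 154²) = √96236 ≈ 310.2193
area = ½ · 310.2193 ≈ 155.110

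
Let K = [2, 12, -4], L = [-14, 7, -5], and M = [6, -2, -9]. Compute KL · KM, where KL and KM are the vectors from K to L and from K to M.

KL = L − K = (-16, -5, -1)
KM = M − K = (4, -14, -5)
KL · KM = (-16)·4 + (-5)·(-14) + (-1)·(-5) = -64 + 70 + 5 = 11

11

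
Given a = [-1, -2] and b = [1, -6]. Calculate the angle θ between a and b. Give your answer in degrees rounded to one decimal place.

a · b = (-1)·1 + (-2)·(-6) = -1 + 12 = 11
|a|² = 1 + 4 = 5,  |a| = √5 ≈ 2.236068
|b|² = 1 + 36 = 37,  |b| = √37 ≈ 6.082763
cos θ = 11 / (2.236068 · 6.082763) ≈ 0.80874
θ = arccos(0.80874) ≈ 36.0°

36.0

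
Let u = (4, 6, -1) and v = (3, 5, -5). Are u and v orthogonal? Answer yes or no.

u · v = 4·3 + 6·5 + (-1)·(-5) = 12 + 30 + 5 = 47
Nonzero, so the vectors are not orthogonal.

no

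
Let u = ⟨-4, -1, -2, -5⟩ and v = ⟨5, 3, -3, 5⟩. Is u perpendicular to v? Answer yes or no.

u · v = (-4)·5 + (-1)·3 + (-2)·(-3) + (-5)·5 = -20 - 3 + 6 - 25 = -42
Nonzero, so the vectors are not orthogonal.

no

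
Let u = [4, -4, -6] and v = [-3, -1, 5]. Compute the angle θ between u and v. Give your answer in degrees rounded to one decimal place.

141.2

u · v = 4·(-3) + (-4)·(-1) + (-6)·5 = -12 + 4 - 30 = -38
|u|² = 16 + 16 + 36 = 68,  |u| = √68 ≈ 8.246211
|v|² = 9 + 1 + 25 = 35,  |v| = √35 ≈ 5.916080
cos θ = -38 / (8.246211 · 5.916080) ≈ -0.77892
θ = arccos(-0.77892) ≈ 141.2°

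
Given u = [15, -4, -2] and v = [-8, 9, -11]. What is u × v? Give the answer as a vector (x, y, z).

(62, 181, 103)

i: (-4)·(-11) - (-2)·9 = 44 - (-18) = 62
j: (-2)·(-8) - 15·(-11) = 16 - (-165) = 181
k: 15·9 - (-4)·(-8) = 135 - 32 = 103
u × v = (62, 181, 103)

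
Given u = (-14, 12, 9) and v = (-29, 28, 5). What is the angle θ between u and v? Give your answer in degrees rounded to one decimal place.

u · v = (-14)·(-29) + 12·28 + 9·5 = 406 + 336 + 45 = 787
|u|² = 196 + 144 + 81 = 421,  |u| = √421 ≈ 20.518285
|v|² = 841 + 784 + 25 = 1650,  |v| = √1650 ≈ 40.620192
cos θ = 787 / (20.518285 · 40.620192) ≈ 0.94426
θ = arccos(0.94426) ≈ 19.2°

19.2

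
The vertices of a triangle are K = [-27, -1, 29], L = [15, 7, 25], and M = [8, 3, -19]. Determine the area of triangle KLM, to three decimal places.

957.516

KL = (42, 8, -4),  KM = (35, 4, -48)
i: 8·(-48) - (-4)·4 = -384 - (-16) = -368
j: (-4)·35 - 42·(-48) = -140 - (-2016) = 1876
k: 42·4 - 8·35 = 168 - 280 = -112
KL × KM = (-368, 1876, -112)
|KL × KM| = √3667344 ≈ 1915.0311
area = ½ · 1915.0311 ≈ 957.516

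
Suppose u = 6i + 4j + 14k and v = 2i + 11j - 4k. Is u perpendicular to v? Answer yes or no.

u · v = 6·2 + 4·11 + 14·(-4) = 12 + 44 - 56 = 0
Zero, so the vectors are orthogonal.

yes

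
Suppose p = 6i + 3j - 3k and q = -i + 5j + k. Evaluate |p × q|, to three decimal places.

i: 3·1 - (-3)·5 = 3 - (-15) = 18
j: (-3)·(-1) - 6·1 = 3 - 6 = -3
k: 6·5 - 3·(-1) = 30 - (-3) = 33
p × q = (18, -3, 33)
|p × q| = √(18² + (-3)² + 33²) = √1422 ≈ 37.7094

37.709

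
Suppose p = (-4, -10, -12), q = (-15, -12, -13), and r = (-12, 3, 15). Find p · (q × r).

-978

q × r:
i: (-12)·15 - (-13)·3 = -180 - (-39) = -141
j: (-13)·(-12) - (-15)·15 = 156 - (-225) = 381
k: (-15)·3 - (-12)·(-12) = -45 - 144 = -189
q × r = (-141, 381, -189)
p · (q × r) = (-4)·(-141) + (-10)·381 + (-12)·(-189) = 564 - 3810 + 2268 = -978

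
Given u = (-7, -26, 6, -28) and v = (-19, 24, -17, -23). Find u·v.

u · v = (-7)·(-19) + (-26)·24 + 6·(-17) + (-28)·(-23) = 133 - 624 - 102 + 644 = 51

51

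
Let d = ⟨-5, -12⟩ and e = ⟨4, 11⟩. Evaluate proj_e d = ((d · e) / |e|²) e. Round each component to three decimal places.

(-4.438, -12.204)

d · e = (-5)·4 + (-12)·11 = -20 - 132 = -152
|e|² = 16 + 121 = 137
proj_e d = (-152/137) · (4, 11) ≈ (-4.438, -12.204)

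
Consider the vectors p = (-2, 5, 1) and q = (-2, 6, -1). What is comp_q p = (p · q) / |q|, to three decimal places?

p · q = (-2)·(-2) + 5·6 + 1·(-1) = 4 + 30 - 1 = 33
|q| = √(4 + 36 + 1) = √41 ≈ 6.4031
comp_q p = 33 / √41 ≈ 5.154

5.154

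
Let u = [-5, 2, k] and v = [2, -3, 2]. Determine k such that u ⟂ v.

u · v = (-5)·2 + 2·(-3) + k·2 = -16 + 2k
Set equal to 0: 2k = 16, so k = 8.

8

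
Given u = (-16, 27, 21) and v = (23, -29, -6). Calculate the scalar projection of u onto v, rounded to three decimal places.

u · v = (-16)·23 + 27·(-29) + 21·(-6) = -368 - 783 - 126 = -1277
|v| = √(529 + 841 + 36) = √1406 ≈ 37.4967
comp_v u = -1277 / √1406 ≈ -34.056

-34.056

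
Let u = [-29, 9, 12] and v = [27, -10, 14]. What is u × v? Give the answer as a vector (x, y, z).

i: 9·14 - 12·(-10) = 126 - (-120) = 246
j: 12·27 - (-29)·14 = 324 - (-406) = 730
k: (-29)·(-10) - 9·27 = 290 - 243 = 47
u × v = (246, 730, 47)

(246, 730, 47)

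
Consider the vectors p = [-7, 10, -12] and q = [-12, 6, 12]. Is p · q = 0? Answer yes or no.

yes

p · q = (-7)·(-12) + 10·6 + (-12)·12 = 84 + 60 - 144 = 0
Zero, so the vectors are orthogonal.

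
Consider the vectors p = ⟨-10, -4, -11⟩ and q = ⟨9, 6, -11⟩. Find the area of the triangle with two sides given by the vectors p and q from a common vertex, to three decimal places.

i: (-4)·(-11) - (-11)·6 = 44 - (-66) = 110
j: (-11)·9 - (-10)·(-11) = -99 - 110 = -209
k: (-10)·6 - (-4)·9 = -60 - (-36) = -24
p × q = (110, -209, -24)
|p × q| = √(110² + (-209)² + (-24)²) = √56357 ≈ 237.3963
area = ½ · 237.3963 ≈ 118.698

118.698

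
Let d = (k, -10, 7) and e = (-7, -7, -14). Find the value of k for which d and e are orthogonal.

-4

d · e = k·(-7) + (-10)·(-7) + 7·(-14) = -28 - 7k
Set equal to 0: -7k = 28, so k = -4.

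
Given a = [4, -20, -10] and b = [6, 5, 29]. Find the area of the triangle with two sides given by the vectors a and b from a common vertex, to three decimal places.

287.870

i: (-20)·29 - (-10)·5 = -580 - (-50) = -530
j: (-10)·6 - 4·29 = -60 - 116 = -176
k: 4·5 - (-20)·6 = 20 - (-120) = 140
a × b = (-530, -176, 140)
|a × b| = √((-530)² + (-176)² + 140²) = √331476 ≈ 575.7395
area = ½ · 575.7395 ≈ 287.870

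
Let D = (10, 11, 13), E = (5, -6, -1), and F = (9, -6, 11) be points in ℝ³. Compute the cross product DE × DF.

DE = (-5, -17, -14)
DF = (-1, -17, -2)
i: (-17)·(-2) - (-14)·(-17) = 34 - 238 = -204
j: (-14)·(-1) - (-5)·(-2) = 14 - 10 = 4
k: (-5)·(-17) - (-17)·(-1) = 85 - 17 = 68
DE × DF = (-204, 4, 68)

(-204, 4, 68)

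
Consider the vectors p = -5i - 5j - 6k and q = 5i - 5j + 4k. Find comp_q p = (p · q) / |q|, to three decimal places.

p · q = (-5)·5 + (-5)·(-5) + (-6)·4 = -25 + 25 - 24 = -24
|q| = √(25 + 25 + 16) = √66 ≈ 8.1240
comp_q p = -24 / √66 ≈ -2.954

-2.954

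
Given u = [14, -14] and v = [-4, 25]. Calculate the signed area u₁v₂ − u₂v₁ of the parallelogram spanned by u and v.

14·25 - (-14)·(-4) = 350 - 56 = 294

294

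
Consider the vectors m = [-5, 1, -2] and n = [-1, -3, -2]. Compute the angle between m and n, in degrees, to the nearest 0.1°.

m · n = (-5)·(-1) + 1·(-3) + (-2)·(-2) = 5 - 3 + 4 = 6
|m|² = 25 + 1 + 4 = 30,  |m| = √30 ≈ 5.477226
|n|² = 1 + 9 + 4 = 14,  |n| = √14 ≈ 3.741657
cos θ = 6 / (5.477226 · 3.741657) ≈ 0.29277
θ = arccos(0.29277) ≈ 73.0°

73.0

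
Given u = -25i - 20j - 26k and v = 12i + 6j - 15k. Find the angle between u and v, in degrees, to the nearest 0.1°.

u · v = (-25)·12 + (-20)·6 + (-26)·(-15) = -300 - 120 + 390 = -30
|u|² = 625 + 400 + 676 = 1701,  |u| = √1701 ≈ 41.243181
|v|² = 144 + 36 + 225 = 405,  |v| = √405 ≈ 20.124612
cos θ = -30 / (41.243181 · 20.124612) ≈ -0.03614
θ = arccos(-0.03614) ≈ 92.1°

92.1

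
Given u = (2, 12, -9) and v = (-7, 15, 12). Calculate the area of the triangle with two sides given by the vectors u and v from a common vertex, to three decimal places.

i: 12·12 - (-9)·15 = 144 - (-135) = 279
j: (-9)·(-7) - 2·12 = 63 - 24 = 39
k: 2·15 - 12·(-7) = 30 - (-84) = 114
u × v = (279, 39, 114)
|u × v| = √(279² + 39² + 114²) = √92358 ≈ 303.9046
area = ½ · 303.9046 ≈ 151.952

151.952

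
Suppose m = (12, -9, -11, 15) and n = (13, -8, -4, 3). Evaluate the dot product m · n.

317

m · n = 12·13 + (-9)·(-8) + (-11)·(-4) + 15·3 = 156 + 72 + 44 + 45 = 317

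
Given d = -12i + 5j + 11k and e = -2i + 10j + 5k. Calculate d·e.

129

d · e = (-12)·(-2) + 5·10 + 11·5 = 24 + 50 + 55 = 129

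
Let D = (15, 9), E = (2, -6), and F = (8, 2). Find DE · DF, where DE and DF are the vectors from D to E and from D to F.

196

DE = E − D = (-13, -15)
DF = F − D = (-7, -7)
DE · DF = (-13)·(-7) + (-15)·(-7) = 91 + 105 = 196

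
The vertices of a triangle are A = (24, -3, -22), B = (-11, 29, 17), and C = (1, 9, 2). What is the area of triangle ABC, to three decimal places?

AB = (-35, 32, 39),  AC = (-23, 12, 24)
i: 32·24 - 39·12 = 768 - 468 = 300
j: 39·(-23) - (-35)·24 = -897 - (-840) = -57
k: (-35)·12 - 32·(-23) = -420 - (-736) = 316
AB × AC = (300, -57, 316)
|AB × AC| = √193105 ≈ 439.4371
area = ½ · 439.4371 ≈ 219.719

219.719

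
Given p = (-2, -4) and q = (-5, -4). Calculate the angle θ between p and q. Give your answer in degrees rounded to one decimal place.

p · q = (-2)·(-5) + (-4)·(-4) = 10 + 16 = 26
|p|² = 4 + 16 = 20,  |p| = √20 ≈ 4.472136
|q|² = 25 + 16 = 41,  |q| = √41 ≈ 6.403124
cos θ = 26 / (4.472136 · 6.403124) ≈ 0.90796
θ = arccos(0.90796) ≈ 24.8°

24.8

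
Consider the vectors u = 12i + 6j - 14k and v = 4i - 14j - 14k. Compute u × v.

(-280, 112, -192)

i: 6·(-14) - (-14)·(-14) = -84 - 196 = -280
j: (-14)·4 - 12·(-14) = -56 - (-168) = 112
k: 12·(-14) - 6·4 = -168 - 24 = -192
u × v = (-280, 112, -192)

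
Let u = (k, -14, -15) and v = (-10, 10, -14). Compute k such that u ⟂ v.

u · v = k·(-10) + (-14)·10 + (-15)·(-14) = 70 - 10k
Set equal to 0: -10k = -70, so k = 7.

7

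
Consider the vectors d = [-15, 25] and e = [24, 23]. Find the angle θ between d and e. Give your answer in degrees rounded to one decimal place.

d · e = (-15)·24 + 25·23 = -360 + 575 = 215
|d|² = 225 + 625 = 850,  |d| = √850 ≈ 29.154759
|e|² = 576 + 529 = 1105,  |e| = √1105 ≈ 33.241540
cos θ = 215 / (29.154759 · 33.241540) ≈ 0.22184
θ = arccos(0.22184) ≈ 77.2°

77.2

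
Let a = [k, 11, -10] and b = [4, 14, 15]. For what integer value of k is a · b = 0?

a · b = k·4 + 11·14 + (-10)·15 = 4 + 4k
Set equal to 0: 4k = -4, so k = -1.

-1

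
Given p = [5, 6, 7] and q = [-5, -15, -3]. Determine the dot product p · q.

-136

p · q = 5·(-5) + 6·(-15) + 7·(-3) = -25 - 90 - 21 = -136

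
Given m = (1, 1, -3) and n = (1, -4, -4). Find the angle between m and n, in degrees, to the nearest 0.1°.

m · n = 1·1 + 1·(-4) + (-3)·(-4) = 1 - 4 + 12 = 9
|m|² = 1 + 1 + 9 = 11,  |m| = √11 ≈ 3.316625
|n|² = 1 + 16 + 16 = 33,  |n| = √33 ≈ 5.744563
cos θ = 9 / (3.316625 · 5.744563) ≈ 0.47238
θ = arccos(0.47238) ≈ 61.8°

61.8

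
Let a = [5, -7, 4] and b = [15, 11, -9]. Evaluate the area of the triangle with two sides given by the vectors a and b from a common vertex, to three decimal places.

96.159

i: (-7)·(-9) - 4·11 = 63 - 44 = 19
j: 4·15 - 5·(-9) = 60 - (-45) = 105
k: 5·11 - (-7)·15 = 55 - (-105) = 160
a × b = (19, 105, 160)
|a × b| = √(19² + 105² + 160²) = √36986 ≈ 192.3174
area = ½ · 192.3174 ≈ 96.159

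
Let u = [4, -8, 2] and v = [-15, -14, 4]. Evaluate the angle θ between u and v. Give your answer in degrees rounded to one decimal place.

71.8

u · v = 4·(-15) + (-8)·(-14) + 2·4 = -60 + 112 + 8 = 60
|u|² = 16 + 64 + 4 = 84,  |u| = √84 ≈ 9.165151
|v|² = 225 + 196 + 16 = 437,  |v| = √437 ≈ 20.904545
cos θ = 60 / (9.165151 · 20.904545) ≈ 0.31316
θ = arccos(0.31316) ≈ 71.8°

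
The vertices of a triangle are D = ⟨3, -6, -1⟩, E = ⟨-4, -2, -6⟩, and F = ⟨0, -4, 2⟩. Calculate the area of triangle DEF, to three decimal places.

21.119

DE = (-7, 4, -5),  DF = (-3, 2, 3)
i: 4·3 - (-5)·2 = 12 - (-10) = 22
j: (-5)·(-3) - (-7)·3 = 15 - (-21) = 36
k: (-7)·2 - 4·(-3) = -14 - (-12) = -2
DE × DF = (22, 36, -2)
|DE × DF| = √1784 ≈ 42.2374
area = ½ · 42.2374 ≈ 21.119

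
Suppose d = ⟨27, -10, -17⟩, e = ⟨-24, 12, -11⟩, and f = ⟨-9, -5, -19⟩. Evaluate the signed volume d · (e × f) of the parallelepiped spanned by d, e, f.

e × f:
i: 12·(-19) - (-11)·(-5) = -228 - 55 = -283
j: (-11)·(-9) - (-24)·(-19) = 99 - 456 = -357
k: (-24)·(-5) - 12·(-9) = 120 - (-108) = 228
e × f = (-283, -357, 228)
d · (e × f) = 27·(-283) + (-10)·(-357) + (-17)·228 = -7641 + 3570 - 3876 = -7947

-7947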